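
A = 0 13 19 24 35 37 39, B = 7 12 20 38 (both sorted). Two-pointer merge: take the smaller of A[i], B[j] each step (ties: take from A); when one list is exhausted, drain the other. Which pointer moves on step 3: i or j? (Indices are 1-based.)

j

[i=1,j=1] A[i]=0<=B[j]=7 take 0 → i++
[i=2,j=1] A[i]=13>B[j]=7 take 7 → j++
[i=2,j=2] A[i]=13>B[j]=12 take 12 → j++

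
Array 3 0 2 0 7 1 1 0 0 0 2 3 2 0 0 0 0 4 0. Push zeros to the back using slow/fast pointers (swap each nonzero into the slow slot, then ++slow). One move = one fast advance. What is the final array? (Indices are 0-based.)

slow=0 fast=0: a[fast]=3≠0 swap→a[0]=3, slow++,fast++
slow=1 fast=1: a[fast]=0, fast++
slow=1 fast=2: a[fast]=2≠0 swap→a[1]=2, slow++,fast++
slow=2 fast=3: a[fast]=0, fast++
slow=2 fast=4: a[fast]=7≠0 swap→a[2]=7, slow++,fast++
slow=3 fast=5: a[fast]=1≠0 swap→a[3]=1, slow++,fast++
slow=4 fast=6: a[fast]=1≠0 swap→a[4]=1, slow++,fast++
slow=5 fast=7: a[fast]=0, fast++
slow=5 fast=8: a[fast]=0, fast++
slow=5 fast=9: a[fast]=0, fast++
slow=5 fast=10: a[fast]=2≠0 swap→a[5]=2, slow++,fast++
slow=6 fast=11: a[fast]=3≠0 swap→a[6]=3, slow++,fast++
slow=7 fast=12: a[fast]=2≠0 swap→a[7]=2, slow++,fast++
slow=8 fast=13: a[fast]=0, fast++
slow=8 fast=14: a[fast]=0, fast++
slow=8 fast=15: a[fast]=0, fast++
slow=8 fast=16: a[fast]=0, fast++
slow=8 fast=17: a[fast]=4≠0 swap→a[8]=4, slow++,fast++
slow=9 fast=18: a[fast]=0, fast++

[3, 2, 7, 1, 1, 2, 3, 2, 4, 0, 0, 0, 0, 0, 0, 0, 0, 0, 0]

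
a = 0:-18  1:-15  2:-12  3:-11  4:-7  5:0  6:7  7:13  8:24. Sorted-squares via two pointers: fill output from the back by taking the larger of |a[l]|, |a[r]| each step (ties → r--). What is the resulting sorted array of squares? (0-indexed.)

l=0 r=8: |-18|<=|24| out[8]=576, r--
l=0 r=7: |-18|>|13| out[7]=324, l++
l=1 r=7: |-15|>|13| out[6]=225, l++
l=2 r=7: |-12|<=|13| out[5]=169, r--
l=2 r=6: |-12|>|7| out[4]=144, l++
l=3 r=6: |-11|>|7| out[3]=121, l++
l=4 r=6: |-7|<=|7| out[2]=49, r--
l=4 r=5: |-7|>|0| out[1]=49, l++
l=5 r=5: |0|<=|0| out[0]=0, r--

[0, 49, 49, 121, 144, 169, 225, 324, 576]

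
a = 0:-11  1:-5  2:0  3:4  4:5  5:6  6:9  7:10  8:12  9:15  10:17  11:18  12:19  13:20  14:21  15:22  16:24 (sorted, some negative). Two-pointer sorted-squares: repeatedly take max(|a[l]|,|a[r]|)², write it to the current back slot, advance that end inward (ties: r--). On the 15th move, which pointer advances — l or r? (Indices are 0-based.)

l=0 r=16: |-11|<=|24| out[16]=576, r--
l=0 r=15: |-11|<=|22| out[15]=484, r--
l=0 r=14: |-11|<=|21| out[14]=441, r--
l=0 r=13: |-11|<=|20| out[13]=400, r--
l=0 r=12: |-11|<=|19| out[12]=361, r--
l=0 r=11: |-11|<=|18| out[11]=324, r--
l=0 r=10: |-11|<=|17| out[10]=289, r--
l=0 r=9: |-11|<=|15| out[9]=225, r--
l=0 r=8: |-11|<=|12| out[8]=144, r--
l=0 r=7: |-11|>|10| out[7]=121, l++
l=1 r=7: |-5|<=|10| out[6]=100, r--
l=1 r=6: |-5|<=|9| out[5]=81, r--
l=1 r=5: |-5|<=|6| out[4]=36, r--
l=1 r=4: |-5|<=|5| out[3]=25, r--
l=1 r=3: |-5|>|4| out[2]=25, l++

l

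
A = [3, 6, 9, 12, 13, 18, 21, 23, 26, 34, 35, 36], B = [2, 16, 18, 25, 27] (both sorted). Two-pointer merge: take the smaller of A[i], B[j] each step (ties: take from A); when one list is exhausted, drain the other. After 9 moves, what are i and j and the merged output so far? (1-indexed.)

i=7, j=4, merged so far=[2, 3, 6, 9, 12, 13, 16, 18, 18]

[i=1,j=1] A[i]=3>B[j]=2 take 2 → j++
[i=1,j=2] A[i]=3<=B[j]=16 take 3 → i++
[i=2,j=2] A[i]=6<=B[j]=16 take 6 → i++
[i=3,j=2] A[i]=9<=B[j]=16 take 9 → i++
[i=4,j=2] A[i]=12<=B[j]=16 take 12 → i++
[i=5,j=2] A[i]=13<=B[j]=16 take 13 → i++
[i=6,j=2] A[i]=18>B[j]=16 take 16 → j++
[i=6,j=3] A[i]=18<=B[j]=18 take 18 → i++
[i=7,j=3] A[i]=21>B[j]=18 take 18 → j++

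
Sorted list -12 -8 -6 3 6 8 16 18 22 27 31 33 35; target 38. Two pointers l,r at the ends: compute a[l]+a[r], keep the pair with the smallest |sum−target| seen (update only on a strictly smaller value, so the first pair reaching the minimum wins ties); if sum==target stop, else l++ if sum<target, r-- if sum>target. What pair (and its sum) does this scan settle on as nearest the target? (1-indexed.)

[1,13] -12+35=23 d=15 * → l++
[2,13] -8+35=27 d=11 * → l++
[3,13] -6+35=29 d=9 * → l++
[4,13] 3+35=38 d=0 * → stop

pair (3, 35) with sum 38 (|Δ|=0)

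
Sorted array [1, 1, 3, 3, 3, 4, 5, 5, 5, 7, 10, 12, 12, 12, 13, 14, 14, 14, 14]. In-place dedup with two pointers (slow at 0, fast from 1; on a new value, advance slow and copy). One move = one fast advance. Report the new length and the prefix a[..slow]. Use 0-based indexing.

slow=0 fast=1: a[fast]=1=a[slow] dup, fast++
slow=0 fast=2: a[fast]=3≠a[slow]=1 write a[1]=3, slow++,fast++
slow=1 fast=3: a[fast]=3=a[slow] dup, fast++
slow=1 fast=4: a[fast]=3=a[slow] dup, fast++
slow=1 fast=5: a[fast]=4≠a[slow]=3 write a[2]=4, slow++,fast++
slow=2 fast=6: a[fast]=5≠a[slow]=4 write a[3]=5, slow++,fast++
slow=3 fast=7: a[fast]=5=a[slow] dup, fast++
slow=3 fast=8: a[fast]=5=a[slow] dup, fast++
slow=3 fast=9: a[fast]=7≠a[slow]=5 write a[4]=7, slow++,fast++
slow=4 fast=10: a[fast]=10≠a[slow]=7 write a[5]=10, slow++,fast++
slow=5 fast=11: a[fast]=12≠a[slow]=10 write a[6]=12, slow++,fast++
slow=6 fast=12: a[fast]=12=a[slow] dup, fast++
slow=6 fast=13: a[fast]=12=a[slow] dup, fast++
slow=6 fast=14: a[fast]=13≠a[slow]=12 write a[7]=13, slow++,fast++
slow=7 fast=15: a[fast]=14≠a[slow]=13 write a[8]=14, slow++,fast++
slow=8 fast=16: a[fast]=14=a[slow] dup, fast++
slow=8 fast=17: a[fast]=14=a[slow] dup, fast++
slow=8 fast=18: a[fast]=14=a[slow] dup, fast++

length 9; prefix = [1, 3, 4, 5, 7, 10, 12, 13, 14]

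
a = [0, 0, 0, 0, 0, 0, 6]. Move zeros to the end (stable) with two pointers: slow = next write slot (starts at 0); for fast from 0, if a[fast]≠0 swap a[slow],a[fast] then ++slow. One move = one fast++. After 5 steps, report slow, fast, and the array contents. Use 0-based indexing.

slow=0 fast=0: a[fast]=0, fast++
slow=0 fast=1: a[fast]=0, fast++
slow=0 fast=2: a[fast]=0, fast++
slow=0 fast=3: a[fast]=0, fast++
slow=0 fast=4: a[fast]=0, fast++

slow=0, fast=5, a=[0, 0, 0, 0, 0, 0, 6]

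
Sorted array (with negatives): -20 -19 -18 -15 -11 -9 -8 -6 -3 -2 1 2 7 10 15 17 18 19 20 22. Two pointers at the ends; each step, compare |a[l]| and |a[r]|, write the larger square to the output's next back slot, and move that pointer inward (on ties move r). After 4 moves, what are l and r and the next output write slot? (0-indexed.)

l=1, r=16, next write slot=15

l=0 r=19: |-20|<=|22| out[19]=484, r--
l=0 r=18: |-20|<=|20| out[18]=400, r--
l=0 r=17: |-20|>|19| out[17]=400, l++
l=1 r=17: |-19|<=|19| out[16]=361, r--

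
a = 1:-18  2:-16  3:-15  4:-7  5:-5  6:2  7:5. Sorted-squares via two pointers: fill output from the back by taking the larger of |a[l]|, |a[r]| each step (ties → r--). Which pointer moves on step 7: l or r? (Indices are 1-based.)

[1,7] |-18|>|5| out[7]=324 → l++
[2,7] |-16|>|5| out[6]=256 → l++
[3,7] |-15|>|5| out[5]=225 → l++
[4,7] |-7|>|5| out[4]=49 → l++
[5,7] |-5|<=|5| out[3]=25 → r--
[5,6] |-5|>|2| out[2]=25 → l++
[6,6] |2|<=|2| out[1]=4 → r--

r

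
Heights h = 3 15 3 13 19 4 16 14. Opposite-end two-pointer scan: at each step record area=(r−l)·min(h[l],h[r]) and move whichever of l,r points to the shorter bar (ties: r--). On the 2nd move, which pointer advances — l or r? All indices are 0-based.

l=0 r=7: min(3,14)*7=21 best=21 *, l++
l=1 r=7: min(15,14)*6=84 best=84 *, r--

r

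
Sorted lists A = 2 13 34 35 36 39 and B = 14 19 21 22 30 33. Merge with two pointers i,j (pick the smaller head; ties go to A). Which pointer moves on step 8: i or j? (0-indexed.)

j

i=0 j=0: A[i]=2<=B[j]=14 take 2, i++
i=1 j=0: A[i]=13<=B[j]=14 take 13, i++
i=2 j=0: A[i]=34>B[j]=14 take 14, j++
i=2 j=1: A[i]=34>B[j]=19 take 19, j++
i=2 j=2: A[i]=34>B[j]=21 take 21, j++
i=2 j=3: A[i]=34>B[j]=22 take 22, j++
i=2 j=4: A[i]=34>B[j]=30 take 30, j++
i=2 j=5: A[i]=34>B[j]=33 take 33, j++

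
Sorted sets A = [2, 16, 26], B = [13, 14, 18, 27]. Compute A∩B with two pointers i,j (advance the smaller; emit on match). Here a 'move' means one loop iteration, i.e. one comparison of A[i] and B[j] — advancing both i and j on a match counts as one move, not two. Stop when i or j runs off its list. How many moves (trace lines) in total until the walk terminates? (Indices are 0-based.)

[i=0,j=0] 2<13 → i++
[i=1,j=0] 16>13 → j++
[i=1,j=1] 16>14 → j++
[i=1,j=2] 16<18 → i++
[i=2,j=2] 26>18 → j++
[i=2,j=3] 26<27 → i++

6 moves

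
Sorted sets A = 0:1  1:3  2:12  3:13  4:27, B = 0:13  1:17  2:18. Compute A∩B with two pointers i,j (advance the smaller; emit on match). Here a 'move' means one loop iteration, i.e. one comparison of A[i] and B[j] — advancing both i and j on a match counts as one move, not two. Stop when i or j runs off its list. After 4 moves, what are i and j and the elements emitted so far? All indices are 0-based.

[i=0,j=0] 1<13 → i++
[i=1,j=0] 3<13 → i++
[i=2,j=0] 12<13 → i++
[i=3,j=0] 13==13 emit → i++,j++

i=4, j=1, emitted=[13]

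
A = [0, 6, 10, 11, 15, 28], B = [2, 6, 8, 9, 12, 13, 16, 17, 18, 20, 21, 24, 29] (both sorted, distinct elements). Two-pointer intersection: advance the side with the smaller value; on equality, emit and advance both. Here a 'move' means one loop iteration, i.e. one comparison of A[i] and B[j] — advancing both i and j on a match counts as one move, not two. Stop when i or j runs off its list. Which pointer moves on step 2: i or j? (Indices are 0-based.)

j

[i=0,j=0] 0<2 → i++
[i=1,j=0] 6>2 → j++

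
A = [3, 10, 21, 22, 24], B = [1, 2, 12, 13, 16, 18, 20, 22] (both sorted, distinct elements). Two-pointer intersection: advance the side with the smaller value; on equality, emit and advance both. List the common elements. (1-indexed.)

intersection = [22]

i=1 j=1: 3>1, j++
i=1 j=2: 3>2, j++
i=1 j=3: 3<12, i++
i=2 j=3: 10<12, i++
i=3 j=3: 21>12, j++
i=3 j=4: 21>13, j++
i=3 j=5: 21>16, j++
i=3 j=6: 21>18, j++
i=3 j=7: 21>20, j++
i=3 j=8: 21<22, i++
i=4 j=8: 22==22 emit, i++,j++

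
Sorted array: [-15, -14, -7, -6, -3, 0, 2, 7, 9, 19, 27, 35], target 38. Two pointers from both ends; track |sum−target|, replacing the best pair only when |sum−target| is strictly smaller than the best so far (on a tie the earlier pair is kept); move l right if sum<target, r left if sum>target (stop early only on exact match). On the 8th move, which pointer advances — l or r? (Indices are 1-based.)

l=1 r=12: -15+35=20 d=18 *, l++
l=2 r=12: -14+35=21 d=17 *, l++
l=3 r=12: -7+35=28 d=10 *, l++
l=4 r=12: -6+35=29 d=9 *, l++
l=5 r=12: -3+35=32 d=6 *, l++
l=6 r=12: 0+35=35 d=3 *, l++
l=7 r=12: 2+35=37 d=1 *, l++
l=8 r=12: 7+35=42 d=4, r--

r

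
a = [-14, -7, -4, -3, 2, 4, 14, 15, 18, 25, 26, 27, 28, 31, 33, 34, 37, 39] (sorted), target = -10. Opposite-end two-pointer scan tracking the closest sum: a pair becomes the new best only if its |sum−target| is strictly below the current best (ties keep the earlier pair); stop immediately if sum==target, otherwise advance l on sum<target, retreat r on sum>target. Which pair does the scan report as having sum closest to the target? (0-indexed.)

pair (-14, 4) with sum -10 (|Δ|=0)

[0,17] -14+39=25 d=35 * → r--
[0,16] -14+37=23 d=33 * → r--
[0,15] -14+34=20 d=30 * → r--
[0,14] -14+33=19 d=29 * → r--
[0,13] -14+31=17 d=27 * → r--
[0,12] -14+28=14 d=24 * → r--
[0,11] -14+27=13 d=23 * → r--
[0,10] -14+26=12 d=22 * → r--
[0,9] -14+25=11 d=21 * → r--
[0,8] -14+18=4 d=14 * → r--
[0,7] -14+15=1 d=11 * → r--
[0,6] -14+14=0 d=10 * → r--
[0,5] -14+4=-10 d=0 * → stop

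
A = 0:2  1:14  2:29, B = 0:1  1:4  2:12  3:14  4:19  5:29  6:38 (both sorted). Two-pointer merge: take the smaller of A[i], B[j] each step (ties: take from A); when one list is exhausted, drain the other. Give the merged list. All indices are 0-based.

[i=0,j=0] A[i]=2>B[j]=1 take 1 → j++
[i=0,j=1] A[i]=2<=B[j]=4 take 2 → i++
[i=1,j=1] A[i]=14>B[j]=4 take 4 → j++
[i=1,j=2] A[i]=14>B[j]=12 take 12 → j++
[i=1,j=3] A[i]=14<=B[j]=14 take 14 → i++
[i=2,j=3] A[i]=29>B[j]=14 take 14 → j++
[i=2,j=4] A[i]=29>B[j]=19 take 19 → j++
[i=2,j=5] A[i]=29<=B[j]=29 take 29 → i++
[i=3,j=5] A done, take B[j]=29 → j++
[i=3,j=6] A done, take B[j]=38 → j++

[1, 2, 4, 12, 14, 14, 19, 29, 29, 38]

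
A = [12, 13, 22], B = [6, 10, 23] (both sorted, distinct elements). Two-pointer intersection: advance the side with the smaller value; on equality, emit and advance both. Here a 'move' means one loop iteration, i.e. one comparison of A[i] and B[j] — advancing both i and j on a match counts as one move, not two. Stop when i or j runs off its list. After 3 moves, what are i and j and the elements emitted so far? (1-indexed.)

i=2, j=3, emitted=[]

i=1 j=1: 12>6, j++
i=1 j=2: 12>10, j++
i=1 j=3: 12<23, i++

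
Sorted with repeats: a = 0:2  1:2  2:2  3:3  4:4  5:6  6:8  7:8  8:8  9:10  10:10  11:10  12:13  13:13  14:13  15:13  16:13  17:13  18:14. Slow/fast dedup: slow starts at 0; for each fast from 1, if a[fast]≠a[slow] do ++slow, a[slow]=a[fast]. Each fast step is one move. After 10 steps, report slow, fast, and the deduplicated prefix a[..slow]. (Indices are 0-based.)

(s=0,f=1) a[fast]=2=a[slow] dup → fast++
(s=0,f=2) a[fast]=2=a[slow] dup → fast++
(s=0,f=3) a[fast]=3≠a[slow]=2 write a[1]=3 → slow++,fast++
(s=1,f=4) a[fast]=4≠a[slow]=3 write a[2]=4 → slow++,fast++
(s=2,f=5) a[fast]=6≠a[slow]=4 write a[3]=6 → slow++,fast++
(s=3,f=6) a[fast]=8≠a[slow]=6 write a[4]=8 → slow++,fast++
(s=4,f=7) a[fast]=8=a[slow] dup → fast++
(s=4,f=8) a[fast]=8=a[slow] dup → fast++
(s=4,f=9) a[fast]=10≠a[slow]=8 write a[5]=10 → slow++,fast++
(s=5,f=10) a[fast]=10=a[slow] dup → fast++

slow=5, fast=11, prefix=[2, 3, 4, 6, 8, 10]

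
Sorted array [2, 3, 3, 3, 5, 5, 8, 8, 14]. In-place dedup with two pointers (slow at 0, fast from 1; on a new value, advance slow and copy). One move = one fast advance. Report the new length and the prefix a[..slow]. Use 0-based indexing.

slow=0 fast=1: a[fast]=3≠a[slow]=2 write a[1]=3, slow++,fast++
slow=1 fast=2: a[fast]=3=a[slow] dup, fast++
slow=1 fast=3: a[fast]=3=a[slow] dup, fast++
slow=1 fast=4: a[fast]=5≠a[slow]=3 write a[2]=5, slow++,fast++
slow=2 fast=5: a[fast]=5=a[slow] dup, fast++
slow=2 fast=6: a[fast]=8≠a[slow]=5 write a[3]=8, slow++,fast++
slow=3 fast=7: a[fast]=8=a[slow] dup, fast++
slow=3 fast=8: a[fast]=14≠a[slow]=8 write a[4]=14, slow++,fast++

length 5; prefix = [2, 3, 5, 8, 14]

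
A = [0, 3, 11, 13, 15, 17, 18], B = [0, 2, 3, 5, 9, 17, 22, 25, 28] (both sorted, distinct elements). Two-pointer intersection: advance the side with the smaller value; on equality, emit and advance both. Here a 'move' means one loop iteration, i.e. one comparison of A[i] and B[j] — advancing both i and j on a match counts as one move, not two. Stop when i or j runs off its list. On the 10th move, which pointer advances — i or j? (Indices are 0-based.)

i

[i=0,j=0] 0==0 emit → i++,j++
[i=1,j=1] 3>2 → j++
[i=1,j=2] 3==3 emit → i++,j++
[i=2,j=3] 11>5 → j++
[i=2,j=4] 11>9 → j++
[i=2,j=5] 11<17 → i++
[i=3,j=5] 13<17 → i++
[i=4,j=5] 15<17 → i++
[i=5,j=5] 17==17 emit → i++,j++
[i=6,j=6] 18<22 → i++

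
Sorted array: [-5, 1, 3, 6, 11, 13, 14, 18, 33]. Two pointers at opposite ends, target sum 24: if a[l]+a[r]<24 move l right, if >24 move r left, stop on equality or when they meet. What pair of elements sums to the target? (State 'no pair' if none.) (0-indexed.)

l=0 r=8: -5+33=28 >24, r--
l=0 r=7: -5+18=13 <24, l++
l=1 r=7: 1+18=19 <24, l++
l=2 r=7: 3+18=21 <24, l++
l=3 r=7: 6+18=24, found

(6, 18)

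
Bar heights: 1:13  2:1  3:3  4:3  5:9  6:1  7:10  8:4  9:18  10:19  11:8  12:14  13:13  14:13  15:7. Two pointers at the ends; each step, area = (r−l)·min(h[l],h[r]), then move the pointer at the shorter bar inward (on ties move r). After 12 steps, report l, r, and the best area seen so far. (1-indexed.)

l=9, r=11, best area=169

[1,15] min(13,7)*14=98 best=98 * → r--
[1,14] min(13,13)*13=169 best=169 * → r--
[1,13] min(13,13)*12=156 best=169 → r--
[1,12] min(13,14)*11=143 best=169 → l++
[2,12] min(1,14)*10=10 best=169 → l++
[3,12] min(3,14)*9=27 best=169 → l++
[4,12] min(3,14)*8=24 best=169 → l++
[5,12] min(9,14)*7=63 best=169 → l++
[6,12] min(1,14)*6=6 best=169 → l++
[7,12] min(10,14)*5=50 best=169 → l++
[8,12] min(4,14)*4=16 best=169 → l++
[9,12] min(18,14)*3=42 best=169 → r--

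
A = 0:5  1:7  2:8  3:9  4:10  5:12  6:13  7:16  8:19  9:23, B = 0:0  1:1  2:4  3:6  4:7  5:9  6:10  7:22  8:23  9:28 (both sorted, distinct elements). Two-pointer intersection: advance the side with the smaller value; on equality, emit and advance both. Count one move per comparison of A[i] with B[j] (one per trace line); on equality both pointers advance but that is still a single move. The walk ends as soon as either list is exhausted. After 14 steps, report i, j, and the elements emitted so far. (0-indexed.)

[i=0,j=0] 5>0 → j++
[i=0,j=1] 5>1 → j++
[i=0,j=2] 5>4 → j++
[i=0,j=3] 5<6 → i++
[i=1,j=3] 7>6 → j++
[i=1,j=4] 7==7 emit → i++,j++
[i=2,j=5] 8<9 → i++
[i=3,j=5] 9==9 emit → i++,j++
[i=4,j=6] 10==10 emit → i++,j++
[i=5,j=7] 12<22 → i++
[i=6,j=7] 13<22 → i++
[i=7,j=7] 16<22 → i++
[i=8,j=7] 19<22 → i++
[i=9,j=7] 23>22 → j++

i=9, j=8, emitted=[7, 9, 10]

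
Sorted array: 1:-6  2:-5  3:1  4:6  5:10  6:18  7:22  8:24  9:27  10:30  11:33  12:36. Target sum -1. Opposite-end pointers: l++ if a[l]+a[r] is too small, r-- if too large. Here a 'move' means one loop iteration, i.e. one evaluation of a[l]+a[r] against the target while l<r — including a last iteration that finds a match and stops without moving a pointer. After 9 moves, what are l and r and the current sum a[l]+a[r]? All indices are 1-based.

l=1, r=3, sum=-5

l=1 r=12: -6+36=30 >-1, r--
l=1 r=11: -6+33=27 >-1, r--
l=1 r=10: -6+30=24 >-1, r--
l=1 r=9: -6+27=21 >-1, r--
l=1 r=8: -6+24=18 >-1, r--
l=1 r=7: -6+22=16 >-1, r--
l=1 r=6: -6+18=12 >-1, r--
l=1 r=5: -6+10=4 >-1, r--
l=1 r=4: -6+6=0 >-1, r--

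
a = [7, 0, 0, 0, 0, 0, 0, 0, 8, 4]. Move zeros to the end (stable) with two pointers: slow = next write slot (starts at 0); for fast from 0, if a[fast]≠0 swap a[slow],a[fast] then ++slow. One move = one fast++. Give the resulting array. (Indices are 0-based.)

[7, 8, 4, 0, 0, 0, 0, 0, 0, 0]

slow=0 fast=0: a[fast]=7≠0 swap→a[0]=7, slow++,fast++
slow=1 fast=1: a[fast]=0, fast++
slow=1 fast=2: a[fast]=0, fast++
slow=1 fast=3: a[fast]=0, fast++
slow=1 fast=4: a[fast]=0, fast++
slow=1 fast=5: a[fast]=0, fast++
slow=1 fast=6: a[fast]=0, fast++
slow=1 fast=7: a[fast]=0, fast++
slow=1 fast=8: a[fast]=8≠0 swap→a[1]=8, slow++,fast++
slow=2 fast=9: a[fast]=4≠0 swap→a[2]=4, slow++,fast++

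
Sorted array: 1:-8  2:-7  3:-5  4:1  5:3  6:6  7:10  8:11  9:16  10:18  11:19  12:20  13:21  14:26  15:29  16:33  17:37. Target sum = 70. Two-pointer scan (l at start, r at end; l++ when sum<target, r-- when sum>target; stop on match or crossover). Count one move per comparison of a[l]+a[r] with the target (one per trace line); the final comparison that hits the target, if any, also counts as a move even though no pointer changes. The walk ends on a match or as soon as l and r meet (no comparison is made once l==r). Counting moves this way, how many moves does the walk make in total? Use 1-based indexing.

16 moves

l=1 r=17: -8+37=29 <70, l++
l=2 r=17: -7+37=30 <70, l++
l=3 r=17: -5+37=32 <70, l++
l=4 r=17: 1+37=38 <70, l++
l=5 r=17: 3+37=40 <70, l++
l=6 r=17: 6+37=43 <70, l++
l=7 r=17: 10+37=47 <70, l++
l=8 r=17: 11+37=48 <70, l++
l=9 r=17: 16+37=53 <70, l++
l=10 r=17: 18+37=55 <70, l++
l=11 r=17: 19+37=56 <70, l++
l=12 r=17: 20+37=57 <70, l++
l=13 r=17: 21+37=58 <70, l++
l=14 r=17: 26+37=63 <70, l++
l=15 r=17: 29+37=66 <70, l++
l=16 r=17: 33+37=70, found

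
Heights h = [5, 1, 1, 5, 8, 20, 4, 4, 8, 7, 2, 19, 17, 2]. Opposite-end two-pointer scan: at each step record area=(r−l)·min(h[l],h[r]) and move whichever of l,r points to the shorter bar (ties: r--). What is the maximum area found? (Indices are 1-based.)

l=1 r=14: min(5,2)*13=26 best=26 *, r--
l=1 r=13: min(5,17)*12=60 best=60 *, l++
l=2 r=13: min(1,17)*11=11 best=60, l++
l=3 r=13: min(1,17)*10=10 best=60, l++
l=4 r=13: min(5,17)*9=45 best=60, l++
l=5 r=13: min(8,17)*8=64 best=64 *, l++
l=6 r=13: min(20,17)*7=119 best=119 *, r--
l=6 r=12: min(20,19)*6=114 best=119, r--
l=6 r=11: min(20,2)*5=10 best=119, r--
l=6 r=10: min(20,7)*4=28 best=119, r--
l=6 r=9: min(20,8)*3=24 best=119, r--
l=6 r=8: min(20,4)*2=8 best=119, r--
l=6 r=7: min(20,4)*1=4 best=119, r--

max area = 119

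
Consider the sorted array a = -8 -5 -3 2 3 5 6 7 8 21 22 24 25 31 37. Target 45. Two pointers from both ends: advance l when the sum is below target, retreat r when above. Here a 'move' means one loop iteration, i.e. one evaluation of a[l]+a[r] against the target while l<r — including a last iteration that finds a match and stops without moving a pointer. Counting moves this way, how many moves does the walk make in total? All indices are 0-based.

9 moves

l=0 r=14: -8+37=29 <45, l++
l=1 r=14: -5+37=32 <45, l++
l=2 r=14: -3+37=34 <45, l++
l=3 r=14: 2+37=39 <45, l++
l=4 r=14: 3+37=40 <45, l++
l=5 r=14: 5+37=42 <45, l++
l=6 r=14: 6+37=43 <45, l++
l=7 r=14: 7+37=44 <45, l++
l=8 r=14: 8+37=45, found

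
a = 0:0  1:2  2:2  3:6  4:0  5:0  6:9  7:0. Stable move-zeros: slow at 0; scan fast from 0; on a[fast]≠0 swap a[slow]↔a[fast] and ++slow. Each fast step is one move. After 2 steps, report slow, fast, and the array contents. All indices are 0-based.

(s=0,f=0) a[fast]=0 → fast++
(s=0,f=1) a[fast]=2≠0 swap→a[0]=2 → slow++,fast++

slow=1, fast=2, a=[2, 0, 2, 6, 0, 0, 9, 0]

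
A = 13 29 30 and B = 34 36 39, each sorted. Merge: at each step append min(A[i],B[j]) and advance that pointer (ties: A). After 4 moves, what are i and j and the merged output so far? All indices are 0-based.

i=0 j=0: A[i]=13<=B[j]=34 take 13, i++
i=1 j=0: A[i]=29<=B[j]=34 take 29, i++
i=2 j=0: A[i]=30<=B[j]=34 take 30, i++
i=3 j=0: A done, take B[j]=34, j++

i=3, j=1, merged so far=[13, 29, 30, 34]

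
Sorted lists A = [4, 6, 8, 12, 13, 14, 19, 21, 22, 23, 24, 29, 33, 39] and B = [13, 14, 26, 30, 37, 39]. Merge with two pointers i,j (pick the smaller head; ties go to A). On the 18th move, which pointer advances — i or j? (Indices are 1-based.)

j

[i=1,j=1] A[i]=4<=B[j]=13 take 4 → i++
[i=2,j=1] A[i]=6<=B[j]=13 take 6 → i++
[i=3,j=1] A[i]=8<=B[j]=13 take 8 → i++
[i=4,j=1] A[i]=12<=B[j]=13 take 12 → i++
[i=5,j=1] A[i]=13<=B[j]=13 take 13 → i++
[i=6,j=1] A[i]=14>B[j]=13 take 13 → j++
[i=6,j=2] A[i]=14<=B[j]=14 take 14 → i++
[i=7,j=2] A[i]=19>B[j]=14 take 14 → j++
[i=7,j=3] A[i]=19<=B[j]=26 take 19 → i++
[i=8,j=3] A[i]=21<=B[j]=26 take 21 → i++
[i=9,j=3] A[i]=22<=B[j]=26 take 22 → i++
[i=10,j=3] A[i]=23<=B[j]=26 take 23 → i++
[i=11,j=3] A[i]=24<=B[j]=26 take 24 → i++
[i=12,j=3] A[i]=29>B[j]=26 take 26 → j++
[i=12,j=4] A[i]=29<=B[j]=30 take 29 → i++
[i=13,j=4] A[i]=33>B[j]=30 take 30 → j++
[i=13,j=5] A[i]=33<=B[j]=37 take 33 → i++
[i=14,j=5] A[i]=39>B[j]=37 take 37 → j++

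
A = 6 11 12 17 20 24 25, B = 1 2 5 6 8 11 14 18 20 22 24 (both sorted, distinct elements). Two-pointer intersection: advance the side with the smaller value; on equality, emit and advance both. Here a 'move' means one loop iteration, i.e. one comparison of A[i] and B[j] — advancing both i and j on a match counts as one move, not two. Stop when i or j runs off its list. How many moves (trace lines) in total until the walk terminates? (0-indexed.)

13 moves

i=0 j=0: 6>1, j++
i=0 j=1: 6>2, j++
i=0 j=2: 6>5, j++
i=0 j=3: 6==6 emit, i++,j++
i=1 j=4: 11>8, j++
i=1 j=5: 11==11 emit, i++,j++
i=2 j=6: 12<14, i++
i=3 j=6: 17>14, j++
i=3 j=7: 17<18, i++
i=4 j=7: 20>18, j++
i=4 j=8: 20==20 emit, i++,j++
i=5 j=9: 24>22, j++
i=5 j=10: 24==24 emit, i++,j++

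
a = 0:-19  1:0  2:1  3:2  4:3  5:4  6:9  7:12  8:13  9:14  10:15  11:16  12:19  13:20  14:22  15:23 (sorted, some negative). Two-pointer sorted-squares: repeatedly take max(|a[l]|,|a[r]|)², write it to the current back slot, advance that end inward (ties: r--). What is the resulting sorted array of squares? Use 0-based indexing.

[0,15] |-19|<=|23| out[15]=529 → r--
[0,14] |-19|<=|22| out[14]=484 → r--
[0,13] |-19|<=|20| out[13]=400 → r--
[0,12] |-19|<=|19| out[12]=361 → r--
[0,11] |-19|>|16| out[11]=361 → l++
[1,11] |0|<=|16| out[10]=256 → r--
[1,10] |0|<=|15| out[9]=225 → r--
[1,9] |0|<=|14| out[8]=196 → r--
[1,8] |0|<=|13| out[7]=169 → r--
[1,7] |0|<=|12| out[6]=144 → r--
[1,6] |0|<=|9| out[5]=81 → r--
[1,5] |0|<=|4| out[4]=16 → r--
[1,4] |0|<=|3| out[3]=9 → r--
[1,3] |0|<=|2| out[2]=4 → r--
[1,2] |0|<=|1| out[1]=1 → r--
[1,1] |0|<=|0| out[0]=0 → r--

[0, 1, 4, 9, 16, 81, 144, 169, 196, 225, 256, 361, 361, 400, 484, 529]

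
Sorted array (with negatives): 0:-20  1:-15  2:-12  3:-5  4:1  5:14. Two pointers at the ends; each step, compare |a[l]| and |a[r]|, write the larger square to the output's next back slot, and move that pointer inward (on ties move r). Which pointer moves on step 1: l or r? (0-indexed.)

l

l=0 r=5: |-20|>|14| out[5]=400, l++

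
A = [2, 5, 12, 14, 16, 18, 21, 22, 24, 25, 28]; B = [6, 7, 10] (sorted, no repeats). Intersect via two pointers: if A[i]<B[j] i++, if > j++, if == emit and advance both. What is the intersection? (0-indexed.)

intersection = []

[i=0,j=0] 2<6 → i++
[i=1,j=0] 5<6 → i++
[i=2,j=0] 12>6 → j++
[i=2,j=1] 12>7 → j++
[i=2,j=2] 12>10 → j++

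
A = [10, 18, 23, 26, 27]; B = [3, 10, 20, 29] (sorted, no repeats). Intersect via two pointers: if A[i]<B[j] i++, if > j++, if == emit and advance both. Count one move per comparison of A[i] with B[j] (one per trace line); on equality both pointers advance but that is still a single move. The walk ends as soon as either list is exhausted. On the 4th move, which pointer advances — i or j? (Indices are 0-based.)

[i=0,j=0] 10>3 → j++
[i=0,j=1] 10==10 emit → i++,j++
[i=1,j=2] 18<20 → i++
[i=2,j=2] 23>20 → j++

j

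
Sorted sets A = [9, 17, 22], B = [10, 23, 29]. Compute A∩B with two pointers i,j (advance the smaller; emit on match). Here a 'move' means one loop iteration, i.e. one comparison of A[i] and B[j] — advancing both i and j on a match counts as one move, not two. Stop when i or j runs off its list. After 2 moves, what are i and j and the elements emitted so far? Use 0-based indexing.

i=1, j=1, emitted=[]

[i=0,j=0] 9<10 → i++
[i=1,j=0] 17>10 → j++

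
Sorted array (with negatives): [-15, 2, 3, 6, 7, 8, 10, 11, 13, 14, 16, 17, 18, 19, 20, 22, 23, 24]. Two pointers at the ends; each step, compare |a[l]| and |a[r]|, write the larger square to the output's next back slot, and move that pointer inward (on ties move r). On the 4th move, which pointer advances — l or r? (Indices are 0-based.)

r

[0,17] |-15|<=|24| out[17]=576 → r--
[0,16] |-15|<=|23| out[16]=529 → r--
[0,15] |-15|<=|22| out[15]=484 → r--
[0,14] |-15|<=|20| out[14]=400 → r--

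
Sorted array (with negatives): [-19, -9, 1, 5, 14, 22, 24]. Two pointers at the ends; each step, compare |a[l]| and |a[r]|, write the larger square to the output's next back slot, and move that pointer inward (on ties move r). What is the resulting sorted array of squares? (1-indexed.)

l=1 r=7: |-19|<=|24| out[7]=576, r--
l=1 r=6: |-19|<=|22| out[6]=484, r--
l=1 r=5: |-19|>|14| out[5]=361, l++
l=2 r=5: |-9|<=|14| out[4]=196, r--
l=2 r=4: |-9|>|5| out[3]=81, l++
l=3 r=4: |1|<=|5| out[2]=25, r--
l=3 r=3: |1|<=|1| out[1]=1, r--

[1, 25, 81, 196, 361, 484, 576]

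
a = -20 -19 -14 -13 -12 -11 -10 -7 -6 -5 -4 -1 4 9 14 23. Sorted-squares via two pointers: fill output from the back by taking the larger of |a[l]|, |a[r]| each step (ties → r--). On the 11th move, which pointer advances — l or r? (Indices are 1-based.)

[1,16] |-20|<=|23| out[16]=529 → r--
[1,15] |-20|>|14| out[15]=400 → l++
[2,15] |-19|>|14| out[14]=361 → l++
[3,15] |-14|<=|14| out[13]=196 → r--
[3,14] |-14|>|9| out[12]=196 → l++
[4,14] |-13|>|9| out[11]=169 → l++
[5,14] |-12|>|9| out[10]=144 → l++
[6,14] |-11|>|9| out[9]=121 → l++
[7,14] |-10|>|9| out[8]=100 → l++
[8,14] |-7|<=|9| out[7]=81 → r--
[8,13] |-7|>|4| out[6]=49 → l++

l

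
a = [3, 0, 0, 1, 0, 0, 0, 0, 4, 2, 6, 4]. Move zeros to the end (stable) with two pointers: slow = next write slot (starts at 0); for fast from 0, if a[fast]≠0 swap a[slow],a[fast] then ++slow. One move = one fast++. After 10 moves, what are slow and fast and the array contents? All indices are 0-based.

(s=0,f=0) a[fast]=3≠0 swap→a[0]=3 → slow++,fast++
(s=1,f=1) a[fast]=0 → fast++
(s=1,f=2) a[fast]=0 → fast++
(s=1,f=3) a[fast]=1≠0 swap→a[1]=1 → slow++,fast++
(s=2,f=4) a[fast]=0 → fast++
(s=2,f=5) a[fast]=0 → fast++
(s=2,f=6) a[fast]=0 → fast++
(s=2,f=7) a[fast]=0 → fast++
(s=2,f=8) a[fast]=4≠0 swap→a[2]=4 → slow++,fast++
(s=3,f=9) a[fast]=2≠0 swap→a[3]=2 → slow++,fast++

slow=4, fast=10, a=[3, 1, 4, 2, 0, 0, 0, 0, 0, 0, 6, 4]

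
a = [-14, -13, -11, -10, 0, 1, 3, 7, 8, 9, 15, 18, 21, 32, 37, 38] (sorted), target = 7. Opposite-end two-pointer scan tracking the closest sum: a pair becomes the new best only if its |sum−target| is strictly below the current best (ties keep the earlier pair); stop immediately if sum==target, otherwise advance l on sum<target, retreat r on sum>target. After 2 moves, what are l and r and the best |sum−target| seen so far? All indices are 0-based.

l=0 r=15: -14+38=24 d=17 *, r--
l=0 r=14: -14+37=23 d=16 *, r--

l=0, r=13, best |Δ|=16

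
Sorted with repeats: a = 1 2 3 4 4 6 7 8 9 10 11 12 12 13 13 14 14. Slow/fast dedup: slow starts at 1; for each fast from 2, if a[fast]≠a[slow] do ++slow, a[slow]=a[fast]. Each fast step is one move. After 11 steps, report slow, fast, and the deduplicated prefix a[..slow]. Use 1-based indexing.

slow=11, fast=13, prefix=[1, 2, 3, 4, 6, 7, 8, 9, 10, 11, 12]

(s=1,f=2) a[fast]=2≠a[slow]=1 write a[2]=2 → slow++,fast++
(s=2,f=3) a[fast]=3≠a[slow]=2 write a[3]=3 → slow++,fast++
(s=3,f=4) a[fast]=4≠a[slow]=3 write a[4]=4 → slow++,fast++
(s=4,f=5) a[fast]=4=a[slow] dup → fast++
(s=4,f=6) a[fast]=6≠a[slow]=4 write a[5]=6 → slow++,fast++
(s=5,f=7) a[fast]=7≠a[slow]=6 write a[6]=7 → slow++,fast++
(s=6,f=8) a[fast]=8≠a[slow]=7 write a[7]=8 → slow++,fast++
(s=7,f=9) a[fast]=9≠a[slow]=8 write a[8]=9 → slow++,fast++
(s=8,f=10) a[fast]=10≠a[slow]=9 write a[9]=10 → slow++,fast++
(s=9,f=11) a[fast]=11≠a[slow]=10 write a[10]=11 → slow++,fast++
(s=10,f=12) a[fast]=12≠a[slow]=11 write a[11]=12 → slow++,fast++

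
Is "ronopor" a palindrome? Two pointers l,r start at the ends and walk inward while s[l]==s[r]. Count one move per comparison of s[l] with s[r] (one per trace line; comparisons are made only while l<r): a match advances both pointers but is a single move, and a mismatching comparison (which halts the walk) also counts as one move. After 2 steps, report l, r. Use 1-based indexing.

l=3, r=5

l=1 r=7: 'r'=='r', l++,r--
l=2 r=6: 'o'=='o', l++,r--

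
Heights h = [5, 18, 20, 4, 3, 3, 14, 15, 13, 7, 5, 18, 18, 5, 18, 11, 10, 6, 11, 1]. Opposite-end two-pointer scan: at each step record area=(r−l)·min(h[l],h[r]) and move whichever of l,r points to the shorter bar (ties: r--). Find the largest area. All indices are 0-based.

l=0 r=19: min(5,1)*19=19 best=19 *, r--
l=0 r=18: min(5,11)*18=90 best=90 *, l++
l=1 r=18: min(18,11)*17=187 best=187 *, r--
l=1 r=17: min(18,6)*16=96 best=187, r--
l=1 r=16: min(18,10)*15=150 best=187, r--
l=1 r=15: min(18,11)*14=154 best=187, r--
l=1 r=14: min(18,18)*13=234 best=234 *, r--
l=1 r=13: min(18,5)*12=60 best=234, r--
l=1 r=12: min(18,18)*11=198 best=234, r--
l=1 r=11: min(18,18)*10=180 best=234, r--
l=1 r=10: min(18,5)*9=45 best=234, r--
l=1 r=9: min(18,7)*8=56 best=234, r--
l=1 r=8: min(18,13)*7=91 best=234, r--
l=1 r=7: min(18,15)*6=90 best=234, r--
l=1 r=6: min(18,14)*5=70 best=234, r--
l=1 r=5: min(18,3)*4=12 best=234, r--
l=1 r=4: min(18,3)*3=9 best=234, r--
l=1 r=3: min(18,4)*2=8 best=234, r--
l=1 r=2: min(18,20)*1=18 best=234, l++

max area = 234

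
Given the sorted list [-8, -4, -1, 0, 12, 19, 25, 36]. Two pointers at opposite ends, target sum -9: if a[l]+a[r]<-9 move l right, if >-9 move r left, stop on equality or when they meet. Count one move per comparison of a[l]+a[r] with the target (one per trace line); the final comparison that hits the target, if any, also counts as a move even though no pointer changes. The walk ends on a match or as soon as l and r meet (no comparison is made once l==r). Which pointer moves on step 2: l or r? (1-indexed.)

r

l=1 r=8: -8+36=28 >-9, r--
l=1 r=7: -8+25=17 >-9, r--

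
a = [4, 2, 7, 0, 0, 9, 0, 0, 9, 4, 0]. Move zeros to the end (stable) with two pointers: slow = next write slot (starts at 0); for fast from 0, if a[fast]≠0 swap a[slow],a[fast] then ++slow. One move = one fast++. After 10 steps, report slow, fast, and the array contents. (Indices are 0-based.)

slow=6, fast=10, a=[4, 2, 7, 9, 9, 4, 0, 0, 0, 0, 0]

(s=0,f=0) a[fast]=4≠0 swap→a[0]=4 → slow++,fast++
(s=1,f=1) a[fast]=2≠0 swap→a[1]=2 → slow++,fast++
(s=2,f=2) a[fast]=7≠0 swap→a[2]=7 → slow++,fast++
(s=3,f=3) a[fast]=0 → fast++
(s=3,f=4) a[fast]=0 → fast++
(s=3,f=5) a[fast]=9≠0 swap→a[3]=9 → slow++,fast++
(s=4,f=6) a[fast]=0 → fast++
(s=4,f=7) a[fast]=0 → fast++
(s=4,f=8) a[fast]=9≠0 swap→a[4]=9 → slow++,fast++
(s=5,f=9) a[fast]=4≠0 swap→a[5]=4 → slow++,fast++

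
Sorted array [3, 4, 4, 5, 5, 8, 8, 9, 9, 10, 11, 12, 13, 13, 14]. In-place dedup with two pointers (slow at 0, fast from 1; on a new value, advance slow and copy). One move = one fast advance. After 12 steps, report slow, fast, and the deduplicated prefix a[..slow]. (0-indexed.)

slow=0 fast=1: a[fast]=4≠a[slow]=3 write a[1]=4, slow++,fast++
slow=1 fast=2: a[fast]=4=a[slow] dup, fast++
slow=1 fast=3: a[fast]=5≠a[slow]=4 write a[2]=5, slow++,fast++
slow=2 fast=4: a[fast]=5=a[slow] dup, fast++
slow=2 fast=5: a[fast]=8≠a[slow]=5 write a[3]=8, slow++,fast++
slow=3 fast=6: a[fast]=8=a[slow] dup, fast++
slow=3 fast=7: a[fast]=9≠a[slow]=8 write a[4]=9, slow++,fast++
slow=4 fast=8: a[fast]=9=a[slow] dup, fast++
slow=4 fast=9: a[fast]=10≠a[slow]=9 write a[5]=10, slow++,fast++
slow=5 fast=10: a[fast]=11≠a[slow]=10 write a[6]=11, slow++,fast++
slow=6 fast=11: a[fast]=12≠a[slow]=11 write a[7]=12, slow++,fast++
slow=7 fast=12: a[fast]=13≠a[slow]=12 write a[8]=13, slow++,fast++

slow=8, fast=13, prefix=[3, 4, 5, 8, 9, 10, 11, 12, 13]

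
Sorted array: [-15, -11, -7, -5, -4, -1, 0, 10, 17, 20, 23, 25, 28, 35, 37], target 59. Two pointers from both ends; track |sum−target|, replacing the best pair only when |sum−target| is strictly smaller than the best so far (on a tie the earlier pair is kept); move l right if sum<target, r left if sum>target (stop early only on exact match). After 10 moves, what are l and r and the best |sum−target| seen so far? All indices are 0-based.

l=10, r=14, best |Δ|=2

[0,14] -15+37=22 d=37 * → l++
[1,14] -11+37=26 d=33 * → l++
[2,14] -7+37=30 d=29 * → l++
[3,14] -5+37=32 d=27 * → l++
[4,14] -4+37=33 d=26 * → l++
[5,14] -1+37=36 d=23 * → l++
[6,14] 0+37=37 d=22 * → l++
[7,14] 10+37=47 d=12 * → l++
[8,14] 17+37=54 d=5 * → l++
[9,14] 20+37=57 d=2 * → l++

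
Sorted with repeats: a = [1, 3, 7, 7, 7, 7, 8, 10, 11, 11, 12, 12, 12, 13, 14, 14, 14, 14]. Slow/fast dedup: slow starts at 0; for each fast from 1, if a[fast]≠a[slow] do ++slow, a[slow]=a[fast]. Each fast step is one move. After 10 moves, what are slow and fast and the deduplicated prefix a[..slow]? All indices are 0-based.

(s=0,f=1) a[fast]=3≠a[slow]=1 write a[1]=3 → slow++,fast++
(s=1,f=2) a[fast]=7≠a[slow]=3 write a[2]=7 → slow++,fast++
(s=2,f=3) a[fast]=7=a[slow] dup → fast++
(s=2,f=4) a[fast]=7=a[slow] dup → fast++
(s=2,f=5) a[fast]=7=a[slow] dup → fast++
(s=2,f=6) a[fast]=8≠a[slow]=7 write a[3]=8 → slow++,fast++
(s=3,f=7) a[fast]=10≠a[slow]=8 write a[4]=10 → slow++,fast++
(s=4,f=8) a[fast]=11≠a[slow]=10 write a[5]=11 → slow++,fast++
(s=5,f=9) a[fast]=11=a[slow] dup → fast++
(s=5,f=10) a[fast]=12≠a[slow]=11 write a[6]=12 → slow++,fast++

slow=6, fast=11, prefix=[1, 3, 7, 8, 10, 11, 12]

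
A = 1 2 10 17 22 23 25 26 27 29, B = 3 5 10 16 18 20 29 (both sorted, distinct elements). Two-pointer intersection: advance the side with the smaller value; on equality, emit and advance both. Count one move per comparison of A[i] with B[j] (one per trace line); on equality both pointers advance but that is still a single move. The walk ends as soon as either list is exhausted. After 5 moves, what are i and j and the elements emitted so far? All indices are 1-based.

i=1 j=1: 1<3, i++
i=2 j=1: 2<3, i++
i=3 j=1: 10>3, j++
i=3 j=2: 10>5, j++
i=3 j=3: 10==10 emit, i++,j++

i=4, j=4, emitted=[10]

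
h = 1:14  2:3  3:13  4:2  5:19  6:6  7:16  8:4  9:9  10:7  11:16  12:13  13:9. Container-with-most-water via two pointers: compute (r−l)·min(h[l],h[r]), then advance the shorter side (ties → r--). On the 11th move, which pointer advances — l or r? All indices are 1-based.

r

[1,13] min(14,9)*12=108 best=108 * → r--
[1,12] min(14,13)*11=143 best=143 * → r--
[1,11] min(14,16)*10=140 best=143 → l++
[2,11] min(3,16)*9=27 best=143 → l++
[3,11] min(13,16)*8=104 best=143 → l++
[4,11] min(2,16)*7=14 best=143 → l++
[5,11] min(19,16)*6=96 best=143 → r--
[5,10] min(19,7)*5=35 best=143 → r--
[5,9] min(19,9)*4=36 best=143 → r--
[5,8] min(19,4)*3=12 best=143 → r--
[5,7] min(19,16)*2=32 best=143 → r--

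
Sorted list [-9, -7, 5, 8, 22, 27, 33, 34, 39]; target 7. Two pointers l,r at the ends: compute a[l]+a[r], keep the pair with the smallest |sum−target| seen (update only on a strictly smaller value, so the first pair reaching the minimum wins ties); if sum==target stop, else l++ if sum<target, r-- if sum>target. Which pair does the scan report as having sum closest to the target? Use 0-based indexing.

[0,8] -9+39=30 d=23 * → r--
[0,7] -9+34=25 d=18 * → r--
[0,6] -9+33=24 d=17 * → r--
[0,5] -9+27=18 d=11 * → r--
[0,4] -9+22=13 d=6 * → r--
[0,3] -9+8=-1 d=8 → l++
[1,3] -7+8=1 d=6 → l++
[2,3] 5+8=13 d=6 → r--

pair (-9, 22) with sum 13 (|Δ|=6)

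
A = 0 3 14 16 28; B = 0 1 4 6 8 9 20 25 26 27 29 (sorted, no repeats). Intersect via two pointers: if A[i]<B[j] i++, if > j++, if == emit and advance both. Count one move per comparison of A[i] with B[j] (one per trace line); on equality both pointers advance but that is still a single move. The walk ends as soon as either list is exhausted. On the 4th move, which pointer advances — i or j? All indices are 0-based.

j

[i=0,j=0] 0==0 emit → i++,j++
[i=1,j=1] 3>1 → j++
[i=1,j=2] 3<4 → i++
[i=2,j=2] 14>4 → j++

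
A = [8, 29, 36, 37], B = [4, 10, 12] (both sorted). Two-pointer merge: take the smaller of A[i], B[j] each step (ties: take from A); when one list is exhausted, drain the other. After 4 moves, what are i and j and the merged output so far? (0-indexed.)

i=0 j=0: A[i]=8>B[j]=4 take 4, j++
i=0 j=1: A[i]=8<=B[j]=10 take 8, i++
i=1 j=1: A[i]=29>B[j]=10 take 10, j++
i=1 j=2: A[i]=29>B[j]=12 take 12, j++

i=1, j=3, merged so far=[4, 8, 10, 12]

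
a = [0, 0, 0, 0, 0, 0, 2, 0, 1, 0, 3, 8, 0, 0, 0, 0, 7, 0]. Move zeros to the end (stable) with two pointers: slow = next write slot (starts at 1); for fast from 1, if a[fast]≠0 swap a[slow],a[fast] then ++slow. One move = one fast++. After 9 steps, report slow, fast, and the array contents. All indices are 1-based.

(s=1,f=1) a[fast]=0 → fast++
(s=1,f=2) a[fast]=0 → fast++
(s=1,f=3) a[fast]=0 → fast++
(s=1,f=4) a[fast]=0 → fast++
(s=1,f=5) a[fast]=0 → fast++
(s=1,f=6) a[fast]=0 → fast++
(s=1,f=7) a[fast]=2≠0 swap→a[1]=2 → slow++,fast++
(s=2,f=8) a[fast]=0 → fast++
(s=2,f=9) a[fast]=1≠0 swap→a[2]=1 → slow++,fast++

slow=3, fast=10, a=[2, 1, 0, 0, 0, 0, 0, 0, 0, 0, 3, 8, 0, 0, 0, 0, 7, 0]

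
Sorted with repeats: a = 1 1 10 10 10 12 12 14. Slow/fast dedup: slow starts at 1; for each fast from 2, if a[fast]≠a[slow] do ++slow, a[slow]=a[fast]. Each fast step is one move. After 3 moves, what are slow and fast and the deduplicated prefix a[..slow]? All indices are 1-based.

slow=2, fast=5, prefix=[1, 10]

(s=1,f=2) a[fast]=1=a[slow] dup → fast++
(s=1,f=3) a[fast]=10≠a[slow]=1 write a[2]=10 → slow++,fast++
(s=2,f=4) a[fast]=10=a[slow] dup → fast++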